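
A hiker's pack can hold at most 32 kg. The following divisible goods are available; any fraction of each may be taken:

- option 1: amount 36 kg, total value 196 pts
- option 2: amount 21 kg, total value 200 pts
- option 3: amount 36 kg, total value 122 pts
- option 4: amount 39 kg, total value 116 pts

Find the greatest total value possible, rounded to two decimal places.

Take in order of value per unit:
- option 2 (200/21 per unit): all 21 → value 200, running total 200.00
- option 1 (196/36 per unit): 11 of 36 → value 11×196/36 = 59.8889, running total 259.89
Total 259.89.

259.89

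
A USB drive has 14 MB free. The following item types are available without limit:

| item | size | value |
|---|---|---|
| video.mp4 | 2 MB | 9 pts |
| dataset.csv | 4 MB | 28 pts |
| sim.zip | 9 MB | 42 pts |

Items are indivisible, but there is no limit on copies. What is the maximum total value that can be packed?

93 pts

Best value-per-unit is dataset.csv at 28/4; filling with it alone gives 3×28 = 84.
Optimal mix: 1×video.mp4 + 3×dataset.csv → size 14, value 93.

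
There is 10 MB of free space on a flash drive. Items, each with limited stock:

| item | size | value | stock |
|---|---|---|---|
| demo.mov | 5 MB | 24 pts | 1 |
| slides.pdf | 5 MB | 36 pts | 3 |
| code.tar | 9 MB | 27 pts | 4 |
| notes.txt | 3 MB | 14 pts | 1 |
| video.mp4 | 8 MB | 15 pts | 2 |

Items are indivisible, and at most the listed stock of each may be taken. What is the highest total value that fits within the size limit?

72 pts

Best selections within size 10 and stock limits:
- 2×slides.pdf: size 10, value 72
- 1×demo.mov + 1×slides.pdf: size 10, value 60
- 1×slides.pdf + 1×notes.txt: size 8, value 50
- 1×demo.mov + 1×notes.txt: size 8, value 38
Best: 72 pts.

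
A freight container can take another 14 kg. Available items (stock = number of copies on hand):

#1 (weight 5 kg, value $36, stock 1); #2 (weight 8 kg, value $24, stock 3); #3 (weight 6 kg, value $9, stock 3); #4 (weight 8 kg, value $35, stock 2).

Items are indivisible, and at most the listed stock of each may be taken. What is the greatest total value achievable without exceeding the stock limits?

$71

Top feasible selections:
- 1×#1 + 1×#4: weight 13, value 71
- 1×#1 + 1×#2: weight 13, value 60
- 1×#1 + 1×#3: weight 11, value 45
- 1×#3 + 1×#4: weight 14, value 44
Best: $71.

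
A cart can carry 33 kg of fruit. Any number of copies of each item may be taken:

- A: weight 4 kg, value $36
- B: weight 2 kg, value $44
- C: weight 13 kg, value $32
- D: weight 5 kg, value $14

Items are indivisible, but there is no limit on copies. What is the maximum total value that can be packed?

$704

Best value-per-unit is B at 44/2, and filling with it alone uses weight 16×2=32. No mix of the others beats 16×44 = 704.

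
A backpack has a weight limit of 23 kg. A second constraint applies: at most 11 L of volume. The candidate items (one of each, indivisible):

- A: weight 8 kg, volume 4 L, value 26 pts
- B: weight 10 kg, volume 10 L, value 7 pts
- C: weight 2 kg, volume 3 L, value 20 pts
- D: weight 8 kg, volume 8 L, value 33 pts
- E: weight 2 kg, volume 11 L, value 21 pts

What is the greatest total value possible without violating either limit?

Feasible sets respecting both limits:
- C+D: weight 10, volume 11, value 53
- A+C: weight 10, volume 7, value 46
- D: weight 8, volume 8, value 33
Best: 53 pts.

53 pts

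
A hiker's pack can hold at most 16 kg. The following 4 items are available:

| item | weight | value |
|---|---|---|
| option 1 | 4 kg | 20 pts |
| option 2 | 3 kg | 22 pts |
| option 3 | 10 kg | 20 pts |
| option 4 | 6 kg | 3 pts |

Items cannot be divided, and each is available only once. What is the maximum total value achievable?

Check high-value combinations within 16 kg:
- option 1+option 2+option 4: weight 4+3+6=13, value 20+22+3=45
- option 1+option 2: weight 4+3=7, value 20+22=42
- option 2+option 3: weight 3+10=13, value 22+20=42
- option 1+option 3: weight 4+10=14, value 20+20=40
- option 2+option 4: weight 3+6=9, value 22+3=25
Best: 45 pts.

45 pts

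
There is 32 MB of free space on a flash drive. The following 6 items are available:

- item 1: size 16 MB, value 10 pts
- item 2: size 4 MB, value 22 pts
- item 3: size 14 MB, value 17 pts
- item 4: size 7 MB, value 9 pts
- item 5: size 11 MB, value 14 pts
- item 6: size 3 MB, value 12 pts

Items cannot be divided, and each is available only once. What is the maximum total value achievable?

65 pts

Check high-value combinations within 32 MB:
- item 2+item 3+item 5+item 6: size 4+14+11+3=32, value 22+17+14+12=65
- item 2+item 3+item 4+item 6: size 4+14+7+3=28, value 22+17+9+12=60
- item 2+item 4+item 5+item 6: size 4+7+11+3=25, value 22+9+14+12=57
- item 2+item 3+item 5: size 4+14+11=29, value 22+17+14=53
- item 1+item 2+item 4+item 6: size 16+4+7+3=30, value 10+22+9+12=53
Best: 65 pts.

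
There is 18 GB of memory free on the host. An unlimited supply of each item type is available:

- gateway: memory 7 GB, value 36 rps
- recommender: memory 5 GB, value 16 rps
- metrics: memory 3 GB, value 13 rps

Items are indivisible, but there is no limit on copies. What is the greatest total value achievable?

85 rps

Best value-per-unit is gateway at 36/7; filling with it alone gives 2×36 = 72.
Optimal mix: 2×gateway + 1×metrics → memory 17, value 85.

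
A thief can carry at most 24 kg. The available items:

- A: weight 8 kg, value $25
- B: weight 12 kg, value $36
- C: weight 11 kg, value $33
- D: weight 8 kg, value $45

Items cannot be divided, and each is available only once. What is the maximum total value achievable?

$81

Check high-value combinations within 24 kg:
- B+D: weight 12+8=20, value 36+45=81
- C+D: weight 11+8=19, value 33+45=78
- A+D: weight 8+8=16, value 25+45=70
Best: $81.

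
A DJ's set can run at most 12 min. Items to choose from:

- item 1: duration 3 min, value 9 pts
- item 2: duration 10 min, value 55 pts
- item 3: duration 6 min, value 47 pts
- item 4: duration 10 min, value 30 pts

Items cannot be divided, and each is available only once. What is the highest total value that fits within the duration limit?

Check high-value combinations within 12 min:
- item 1+item 3: duration 3+6=9, value 9+47=56
- item 2: duration 10, value 55
- item 3: duration 6, value 47
- item 4: duration 10, value 30
Best: 56 pts.

56 pts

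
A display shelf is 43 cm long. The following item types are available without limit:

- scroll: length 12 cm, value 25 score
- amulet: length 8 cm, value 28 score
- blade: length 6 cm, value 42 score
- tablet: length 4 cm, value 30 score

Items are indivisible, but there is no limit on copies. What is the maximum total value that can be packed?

312 score

Best value-per-unit is tablet at 30/4; filling with it alone gives 10×30 = 300.
Optimal mix: 1×blade + 9×tablet → length 42, value 312.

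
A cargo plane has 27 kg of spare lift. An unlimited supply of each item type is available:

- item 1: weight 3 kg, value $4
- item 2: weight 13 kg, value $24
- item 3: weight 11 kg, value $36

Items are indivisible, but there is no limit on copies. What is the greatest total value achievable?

$76

Best value-per-unit is item 3 at 36/11; filling with it alone gives 2×36 = 72.
Optimal mix: 1×item 1 + 2×item 3 → weight 25, value 76.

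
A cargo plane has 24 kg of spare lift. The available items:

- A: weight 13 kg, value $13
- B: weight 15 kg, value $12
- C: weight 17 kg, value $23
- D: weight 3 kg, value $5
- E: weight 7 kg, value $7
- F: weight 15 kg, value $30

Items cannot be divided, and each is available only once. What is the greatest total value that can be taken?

Check high-value combinations within 24 kg:
- E+F: weight 7+15=22, value 7+30=37
- D+F: weight 3+15=18, value 5+30=35
- F: weight 15, value 30
Best: $37.

$37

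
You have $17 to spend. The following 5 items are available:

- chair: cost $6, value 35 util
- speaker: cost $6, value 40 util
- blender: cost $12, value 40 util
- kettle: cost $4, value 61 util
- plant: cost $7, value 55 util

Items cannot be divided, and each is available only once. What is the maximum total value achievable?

156 util

Check high-value combinations within $17:
- speaker+kettle+plant: cost 6+4+7=17, value 40+61+55=156
- chair+kettle+plant: cost 6+4+7=17, value 35+61+55=151
- chair+speaker+kettle: cost 6+6+4=16, value 35+40+61=136
- kettle+plant: cost 4+7=11, value 61+55=116
- speaker+kettle: cost 6+4=10, value 40+61=101
Best: 156 util.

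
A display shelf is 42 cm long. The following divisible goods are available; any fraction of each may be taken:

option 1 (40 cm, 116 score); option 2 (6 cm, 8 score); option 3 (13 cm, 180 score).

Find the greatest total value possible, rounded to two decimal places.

264.10

Take in order of value per unit:
- option 3 (180/13 per unit): all 13 → value 180, running total 180.00
- option 1 (116/40 per unit): 29 of 40 → value 29×116/40 = 84.1000, running total 264.10
Total 264.10.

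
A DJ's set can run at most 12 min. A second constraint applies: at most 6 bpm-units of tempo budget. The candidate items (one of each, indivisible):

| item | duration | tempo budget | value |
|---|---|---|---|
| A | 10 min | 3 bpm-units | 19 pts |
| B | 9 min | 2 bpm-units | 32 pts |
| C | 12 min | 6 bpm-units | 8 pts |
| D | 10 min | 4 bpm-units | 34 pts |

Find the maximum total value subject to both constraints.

34 pts

Feasible sets respecting both limits:
- D: duration 10, tempo budget 4, value 34
- B: duration 9, tempo budget 2, value 32
- A: duration 10, tempo budget 3, value 19
Best: 34 pts.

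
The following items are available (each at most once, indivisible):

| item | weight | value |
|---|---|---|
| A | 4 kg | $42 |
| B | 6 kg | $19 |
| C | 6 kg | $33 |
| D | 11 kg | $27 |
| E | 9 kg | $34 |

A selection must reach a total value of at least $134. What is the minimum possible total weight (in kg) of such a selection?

30

Subsets with value ≥ 134, sorted by total weight:
- A+C+D+E: weight 30, value 136
- A+B+C+D+E: weight 36, value 155
Minimum weight: 30 kg.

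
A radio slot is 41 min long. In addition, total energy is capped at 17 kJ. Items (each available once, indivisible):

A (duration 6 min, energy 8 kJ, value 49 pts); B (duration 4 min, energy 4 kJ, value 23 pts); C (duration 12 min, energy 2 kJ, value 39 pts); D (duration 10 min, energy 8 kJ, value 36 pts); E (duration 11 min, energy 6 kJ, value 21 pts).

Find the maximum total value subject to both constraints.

Feasible sets respecting both limits:
- A+B+C: duration 22, energy 14, value 111
- A+C+E: duration 29, energy 16, value 109
- B+C+D: duration 26, energy 14, value 98
Best: 111 pts.

111 pts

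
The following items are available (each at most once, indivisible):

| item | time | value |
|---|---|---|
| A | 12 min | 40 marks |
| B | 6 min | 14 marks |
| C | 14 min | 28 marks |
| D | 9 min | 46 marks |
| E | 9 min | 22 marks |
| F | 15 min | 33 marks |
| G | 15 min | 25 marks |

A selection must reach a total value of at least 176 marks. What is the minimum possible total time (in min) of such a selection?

65

Subsets with value ≥ 176, sorted by total time:
- A+B+C+D+E+F: time 65, value 183
- A+B+D+E+F+G: time 66, value 180
Minimum time: 65 min.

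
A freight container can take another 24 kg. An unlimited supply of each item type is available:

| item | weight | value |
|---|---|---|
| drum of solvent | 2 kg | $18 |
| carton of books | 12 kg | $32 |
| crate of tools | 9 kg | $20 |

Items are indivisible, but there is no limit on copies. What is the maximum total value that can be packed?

$216

Best value-per-unit is drum of solvent at 18/2, and filling with it alone uses weight 12×2=24. No mix of the others beats 12×18 = 216.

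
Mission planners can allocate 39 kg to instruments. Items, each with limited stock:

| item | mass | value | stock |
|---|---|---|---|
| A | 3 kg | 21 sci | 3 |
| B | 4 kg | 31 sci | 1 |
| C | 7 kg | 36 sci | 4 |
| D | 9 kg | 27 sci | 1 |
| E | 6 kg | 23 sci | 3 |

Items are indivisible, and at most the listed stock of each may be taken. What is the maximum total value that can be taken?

Top feasible selections:
- 2×A + 1×B + 4×C: mass 38, value 217
- 3×A + 1×B + 2×C + 2×E: mass 39, value 212
- 3×A + 4×C: mass 37, value 207
- 2×A + 1×B + 3×C + 1×E: mass 37, value 204
Best: 217 sci.

217 sci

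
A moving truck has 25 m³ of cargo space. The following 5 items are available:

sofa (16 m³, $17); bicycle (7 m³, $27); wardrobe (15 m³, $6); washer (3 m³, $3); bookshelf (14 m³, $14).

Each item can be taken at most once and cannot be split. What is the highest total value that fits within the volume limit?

Check high-value combinations within 25 m³:
- sofa+bicycle: volume 16+7=23, value 17+27=44
- bicycle+washer+bookshelf: volume 7+3+14=24, value 27+3+14=44
- bicycle+bookshelf: volume 7+14=21, value 27+14=41
- bicycle+wardrobe+washer: volume 7+15+3=25, value 27+6+3=36
- bicycle+wardrobe: volume 7+15=22, value 27+6=33
Best: $44.

$44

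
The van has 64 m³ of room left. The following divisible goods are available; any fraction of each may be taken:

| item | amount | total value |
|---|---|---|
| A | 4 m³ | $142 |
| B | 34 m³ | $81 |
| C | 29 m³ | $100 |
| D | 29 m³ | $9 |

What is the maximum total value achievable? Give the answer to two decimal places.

315.85

Take in order of value per unit:
- A (142/4 per unit): all 4 → value 142, running total 142.00
- C (100/29 per unit): all 29 → value 100, running total 242.00
- B (81/34 per unit): 31 of 34 → value 31×81/34 = 73.8529, running total 315.85
Total 315.85.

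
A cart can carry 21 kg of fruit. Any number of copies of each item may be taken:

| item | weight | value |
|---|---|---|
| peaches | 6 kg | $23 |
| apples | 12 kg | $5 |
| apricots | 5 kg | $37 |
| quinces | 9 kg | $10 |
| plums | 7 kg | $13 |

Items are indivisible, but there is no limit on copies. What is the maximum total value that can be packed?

$148

Best value-per-unit is apricots at 37/5, and filling with it alone uses weight 4×5=20. No mix of the others beats 4×37 = 148.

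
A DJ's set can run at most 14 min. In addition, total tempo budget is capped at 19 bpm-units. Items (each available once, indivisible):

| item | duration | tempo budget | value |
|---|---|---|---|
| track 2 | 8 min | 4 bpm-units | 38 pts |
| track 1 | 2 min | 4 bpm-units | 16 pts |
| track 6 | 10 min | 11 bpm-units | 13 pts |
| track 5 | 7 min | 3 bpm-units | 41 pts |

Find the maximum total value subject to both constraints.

Feasible sets respecting both limits:
- track 1+track 5: duration 9, tempo budget 7, value 57
- track 2+track 1: duration 10, tempo budget 8, value 54
- track 5: duration 7, tempo budget 3, value 41
- track 2: duration 8, tempo budget 4, value 38
Best: 57 pts.

57 pts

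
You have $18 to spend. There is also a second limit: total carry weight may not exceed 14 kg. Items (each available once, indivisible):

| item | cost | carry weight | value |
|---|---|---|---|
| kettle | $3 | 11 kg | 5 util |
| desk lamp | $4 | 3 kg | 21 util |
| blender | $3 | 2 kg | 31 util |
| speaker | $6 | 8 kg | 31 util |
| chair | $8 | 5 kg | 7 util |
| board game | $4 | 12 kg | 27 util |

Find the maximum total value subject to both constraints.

Feasible sets respecting both limits:
- desk lamp+blender+speaker: cost 13, carry weight 13, value 83
- blender+speaker: cost 9, carry weight 10, value 62
- desk lamp+blender+chair: cost 15, carry weight 10, value 59
Best: 83 util.

83 util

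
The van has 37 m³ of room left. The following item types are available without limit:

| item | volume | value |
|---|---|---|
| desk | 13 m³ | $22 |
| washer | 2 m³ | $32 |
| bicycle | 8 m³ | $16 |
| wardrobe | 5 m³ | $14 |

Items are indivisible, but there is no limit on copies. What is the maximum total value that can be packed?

Best value-per-unit is washer at 32/2, and filling with it alone uses volume 18×2=36. No mix of the others beats 18×32 = 576.

$576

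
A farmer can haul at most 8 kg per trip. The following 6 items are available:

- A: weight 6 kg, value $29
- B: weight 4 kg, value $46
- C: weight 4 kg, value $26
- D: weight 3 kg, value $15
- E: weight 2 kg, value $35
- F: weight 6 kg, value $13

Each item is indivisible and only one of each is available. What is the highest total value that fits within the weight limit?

Check high-value combinations within 8 kg:
- B+E: weight 4+2=6, value 46+35=81
- B+C: weight 4+4=8, value 46+26=72
- A+E: weight 6+2=8, value 29+35=64
- C+E: weight 4+2=6, value 26+35=61
Best: $81.

$81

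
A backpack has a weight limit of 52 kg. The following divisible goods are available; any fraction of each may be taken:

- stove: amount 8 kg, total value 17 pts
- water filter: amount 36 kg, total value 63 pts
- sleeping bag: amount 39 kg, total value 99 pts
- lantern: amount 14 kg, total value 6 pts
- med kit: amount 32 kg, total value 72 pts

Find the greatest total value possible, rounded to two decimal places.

128.25

Take in order of value per unit:
- sleeping bag (99/39 per unit): all 39 → value 99, running total 99.00
- med kit (72/32 per unit): 13 of 32 → value 13×72/32 = 29.2500, running total 128.25
Total 128.25.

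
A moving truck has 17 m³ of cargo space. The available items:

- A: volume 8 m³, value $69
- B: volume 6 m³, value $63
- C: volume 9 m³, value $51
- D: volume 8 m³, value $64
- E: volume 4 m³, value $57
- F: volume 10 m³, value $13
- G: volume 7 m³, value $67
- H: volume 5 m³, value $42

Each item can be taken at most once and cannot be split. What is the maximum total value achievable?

$187

Check high-value combinations within 17 m³:
- B+E+G: volume 6+4+7=17, value 63+57+67=187
- A+E+H: volume 8+4+5=17, value 69+57+42=168
- E+G+H: volume 4+7+5=16, value 57+67+42=166
- D+E+H: volume 8+4+5=17, value 64+57+42=163
Best: $187.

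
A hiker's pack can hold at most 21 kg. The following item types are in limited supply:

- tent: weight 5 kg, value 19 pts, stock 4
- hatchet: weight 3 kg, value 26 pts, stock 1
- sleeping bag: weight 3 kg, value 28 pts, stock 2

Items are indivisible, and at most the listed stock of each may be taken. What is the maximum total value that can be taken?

120 pts

Top feasible selections:
- 2×tent + 1×hatchet + 2×sleeping bag: weight 19, value 120
- 3×tent + 2×sleeping bag: weight 21, value 113
- 3×tent + 1×hatchet + 1×sleeping bag: weight 21, value 111
- 1×tent + 1×hatchet + 2×sleeping bag: weight 14, value 101
Best: 120 pts.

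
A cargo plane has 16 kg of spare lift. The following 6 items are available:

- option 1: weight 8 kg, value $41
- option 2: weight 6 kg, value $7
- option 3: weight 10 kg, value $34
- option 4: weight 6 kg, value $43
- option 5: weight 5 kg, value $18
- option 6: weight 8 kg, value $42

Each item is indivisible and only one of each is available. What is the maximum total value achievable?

$85

Check high-value combinations within 16 kg:
- option 4+option 6: weight 6+8=14, value 43+42=85
- option 1+option 4: weight 8+6=14, value 41+43=84
- option 1+option 6: weight 8+8=16, value 41+42=83
- option 3+option 4: weight 10+6=16, value 34+43=77
- option 4+option 5: weight 6+5=11, value 43+18=61
Best: $85.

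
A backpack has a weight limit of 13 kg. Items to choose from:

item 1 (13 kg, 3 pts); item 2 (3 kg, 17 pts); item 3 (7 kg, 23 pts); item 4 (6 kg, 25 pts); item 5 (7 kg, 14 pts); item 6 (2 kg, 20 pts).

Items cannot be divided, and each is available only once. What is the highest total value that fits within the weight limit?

62 pts

This is a 0/1 knapsack; check combinations near the capacity.
- item 2+item 4+item 6: weight 3+6+2=11, value 17+25+20=62
- item 2+item 3+item 6: weight 3+7+2=12, value 17+23+20=60
- item 2+item 5+item 6: weight 3+7+2=12, value 17+14+20=51
Best: 62 pts.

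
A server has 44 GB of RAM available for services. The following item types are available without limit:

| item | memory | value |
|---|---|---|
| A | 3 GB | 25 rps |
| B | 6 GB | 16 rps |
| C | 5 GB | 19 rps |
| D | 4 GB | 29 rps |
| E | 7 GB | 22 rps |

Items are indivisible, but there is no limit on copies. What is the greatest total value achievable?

358 rps

Best value-per-unit is A at 25/3; filling with it alone gives 14×25 = 350.
Optimal mix: 12×A + 2×D → memory 44, value 358.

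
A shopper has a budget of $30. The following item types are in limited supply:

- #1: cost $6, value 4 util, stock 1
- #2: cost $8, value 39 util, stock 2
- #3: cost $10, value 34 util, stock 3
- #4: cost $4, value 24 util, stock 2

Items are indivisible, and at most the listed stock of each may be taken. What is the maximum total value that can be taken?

Top feasible selections:
- 2×#2 + 1×#3 + 1×#4: cost 30, value 136
- 1×#1 + 2×#2 + 2×#4: cost 30, value 130
- 2×#2 + 2×#4: cost 24, value 126
Best: 136 util.

136 util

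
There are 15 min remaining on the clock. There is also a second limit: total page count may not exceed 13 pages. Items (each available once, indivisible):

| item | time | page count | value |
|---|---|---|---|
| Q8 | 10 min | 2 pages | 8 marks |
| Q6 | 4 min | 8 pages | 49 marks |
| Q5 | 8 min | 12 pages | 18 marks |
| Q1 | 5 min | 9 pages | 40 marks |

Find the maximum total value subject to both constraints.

57 marks

Feasible sets respecting both limits:
- Q8+Q6: time 14, page count 10, value 57
- Q6: time 4, page count 8, value 49
- Q8+Q1: time 15, page count 11, value 48
- Q1: time 5, page count 9, value 40
Best: 57 marks.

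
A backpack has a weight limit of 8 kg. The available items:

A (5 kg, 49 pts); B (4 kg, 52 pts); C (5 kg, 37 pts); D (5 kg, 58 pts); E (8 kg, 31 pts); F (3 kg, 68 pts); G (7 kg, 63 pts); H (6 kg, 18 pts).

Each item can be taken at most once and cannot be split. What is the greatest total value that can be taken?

Check high-value combinations within 8 kg:
- D+F: weight 5+3=8, value 58+68=126
- B+F: weight 4+3=7, value 52+68=120
- A+F: weight 5+3=8, value 49+68=117
- C+F: weight 5+3=8, value 37+68=105
Best: 126 pts.

126 pts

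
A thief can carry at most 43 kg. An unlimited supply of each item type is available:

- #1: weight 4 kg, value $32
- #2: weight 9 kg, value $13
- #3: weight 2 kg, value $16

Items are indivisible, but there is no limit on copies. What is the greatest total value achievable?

Best value-per-unit is #1 at 32/4; filling with it alone gives 10×32 = 320.
Optimal mix: 10×#1 + 1×#3 → weight 42, value 336.

$336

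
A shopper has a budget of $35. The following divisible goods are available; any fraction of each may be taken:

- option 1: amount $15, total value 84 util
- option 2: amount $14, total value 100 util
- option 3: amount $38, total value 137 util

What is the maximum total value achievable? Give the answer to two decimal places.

Take in order of value per unit:
- option 2 (100/14 per unit): all 14 → value 100, running total 100.00
- option 1 (84/15 per unit): all 15 → value 84, running total 184.00
- option 3 (137/38 per unit): 6 of 38 → value 6×137/38 = 21.6316, running total 205.63
Total 205.63.

205.63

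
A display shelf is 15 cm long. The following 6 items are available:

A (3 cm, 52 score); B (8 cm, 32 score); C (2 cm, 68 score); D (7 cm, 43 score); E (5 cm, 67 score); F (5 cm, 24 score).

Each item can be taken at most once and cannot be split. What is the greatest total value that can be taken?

211 score

Check high-value combinations within 15 cm:
- A+C+E+F: length 3+2+5+5=15, value 52+68+67+24=211
- A+C+E: length 3+2+5=10, value 52+68+67=187
- C+D+E: length 2+7+5=14, value 68+43+67=178
Best: 211 score.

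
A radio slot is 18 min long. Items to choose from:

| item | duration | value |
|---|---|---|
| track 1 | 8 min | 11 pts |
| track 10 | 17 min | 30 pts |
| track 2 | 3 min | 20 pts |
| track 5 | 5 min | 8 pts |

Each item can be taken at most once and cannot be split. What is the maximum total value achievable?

39 pts

Check high-value combinations within 18 min:
- track 1+track 2+track 5: duration 8+3+5=16, value 11+20+8=39
- track 1+track 2: duration 8+3=11, value 11+20=31
- track 10: duration 17, value 30
Best: 39 pts.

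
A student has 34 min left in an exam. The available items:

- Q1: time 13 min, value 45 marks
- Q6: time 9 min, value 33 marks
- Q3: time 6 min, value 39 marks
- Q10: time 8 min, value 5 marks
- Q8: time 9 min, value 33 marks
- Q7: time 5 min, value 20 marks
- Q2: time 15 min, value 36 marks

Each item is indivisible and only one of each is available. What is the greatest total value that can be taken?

Check high-value combinations within 34 min:
- Q1+Q6+Q3+Q7: time 13+9+6+5=33, value 45+33+39+20=137
- Q1+Q3+Q8+Q7: time 13+6+9+5=33, value 45+39+33+20=137
- Q6+Q3+Q8+Q7: time 9+6+9+5=29, value 33+39+33+20=125
Best: 137 marks.

137 marks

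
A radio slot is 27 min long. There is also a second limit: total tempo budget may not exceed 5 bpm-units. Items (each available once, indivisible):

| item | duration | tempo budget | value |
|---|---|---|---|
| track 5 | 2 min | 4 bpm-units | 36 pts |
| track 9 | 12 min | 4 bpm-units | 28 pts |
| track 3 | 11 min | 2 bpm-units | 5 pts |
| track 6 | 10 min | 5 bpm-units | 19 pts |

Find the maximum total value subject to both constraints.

36 pts

Feasible sets respecting both limits:
- track 5: duration 2, tempo budget 4, value 36
- track 9: duration 12, tempo budget 4, value 28
- track 6: duration 10, tempo budget 5, value 19
Best: 36 pts.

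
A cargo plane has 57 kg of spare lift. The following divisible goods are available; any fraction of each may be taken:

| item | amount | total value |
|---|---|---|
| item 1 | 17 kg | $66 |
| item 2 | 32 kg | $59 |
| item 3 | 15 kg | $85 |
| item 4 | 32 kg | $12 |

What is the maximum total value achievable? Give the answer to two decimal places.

197.09

Take in order of value per unit:
- item 3 (85/15 per unit): all 15 → value 85, running total 85.00
- item 1 (66/17 per unit): all 17 → value 66, running total 151.00
- item 2 (59/32 per unit): 25 of 32 → value 25×59/32 = 46.0938, running total 197.09
Total 197.09.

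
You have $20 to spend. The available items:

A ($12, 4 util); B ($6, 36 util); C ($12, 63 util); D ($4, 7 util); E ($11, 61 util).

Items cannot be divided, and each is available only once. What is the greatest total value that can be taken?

99 util

This is a 0/1 knapsack; check combinations near the capacity.
- B+C: cost 6+12=18, value 36+63=99
- B+E: cost 6+11=17, value 36+61=97
- C+D: cost 12+4=16, value 63+7=70
Best: 99 util.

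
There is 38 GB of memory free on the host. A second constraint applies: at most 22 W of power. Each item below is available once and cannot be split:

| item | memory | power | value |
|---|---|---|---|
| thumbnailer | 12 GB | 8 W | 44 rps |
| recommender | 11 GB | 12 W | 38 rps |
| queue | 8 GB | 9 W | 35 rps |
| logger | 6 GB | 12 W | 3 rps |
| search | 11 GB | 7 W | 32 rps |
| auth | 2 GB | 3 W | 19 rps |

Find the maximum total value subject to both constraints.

98 rps

Feasible sets respecting both limits:
- thumbnailer+queue+auth: memory 22, power 20, value 98
- thumbnailer+search+auth: memory 25, power 18, value 95
- recommender+search+auth: memory 24, power 22, value 89
- queue+search+auth: memory 21, power 19, value 86
Best: 98 rps.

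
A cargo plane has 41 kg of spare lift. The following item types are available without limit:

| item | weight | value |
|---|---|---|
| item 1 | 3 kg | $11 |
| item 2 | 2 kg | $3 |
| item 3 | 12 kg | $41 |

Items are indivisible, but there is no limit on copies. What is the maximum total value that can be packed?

$146

Best value-per-unit is item 1 at 11/3; filling with it alone gives 13×11 = 143.
Optimal mix: 13×item 1 + 1×item 2 → weight 41, value 146.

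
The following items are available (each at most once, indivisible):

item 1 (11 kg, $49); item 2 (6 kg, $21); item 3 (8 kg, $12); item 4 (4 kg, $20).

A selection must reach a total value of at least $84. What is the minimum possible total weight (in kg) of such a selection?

Subsets with value ≥ 84, sorted by total weight:
- item 1+item 2+item 4: weight 21, value 90
- item 1+item 2+item 3+item 4: weight 29, value 102
Minimum weight: 21 kg.

21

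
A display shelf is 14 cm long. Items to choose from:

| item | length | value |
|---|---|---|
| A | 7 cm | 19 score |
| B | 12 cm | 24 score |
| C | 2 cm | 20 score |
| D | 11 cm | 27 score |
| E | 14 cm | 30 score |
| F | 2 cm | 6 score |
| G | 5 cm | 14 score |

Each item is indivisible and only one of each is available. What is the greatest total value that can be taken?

Check high-value combinations within 14 cm:
- A+C+G: length 7+2+5=14, value 19+20+14=53
- C+D: length 2+11=13, value 20+27=47
- A+C+F: length 7+2+2=11, value 19+20+6=45
Best: 53 score.

53 score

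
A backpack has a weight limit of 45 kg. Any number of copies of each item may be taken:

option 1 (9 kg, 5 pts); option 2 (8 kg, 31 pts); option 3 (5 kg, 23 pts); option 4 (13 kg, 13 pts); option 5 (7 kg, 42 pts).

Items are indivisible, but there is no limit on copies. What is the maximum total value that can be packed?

Best value-per-unit is option 5 at 42/7; filling with it alone gives 6×42 = 252.
Optimal mix: 2×option 3 + 5×option 5 → weight 45, value 256.

256 pts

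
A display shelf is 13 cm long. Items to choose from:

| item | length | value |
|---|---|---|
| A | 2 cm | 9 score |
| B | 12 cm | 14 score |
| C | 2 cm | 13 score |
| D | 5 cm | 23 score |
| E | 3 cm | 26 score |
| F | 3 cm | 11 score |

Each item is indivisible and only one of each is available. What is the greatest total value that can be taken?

Check high-value combinations within 13 cm:
- C+D+E+F: length 2+5+3+3=13, value 13+23+26+11=73
- A+C+D+E: length 2+2+5+3=12, value 9+13+23+26=71
- A+D+E+F: length 2+5+3+3=13, value 9+23+26+11=69
Best: 73 score.

73 score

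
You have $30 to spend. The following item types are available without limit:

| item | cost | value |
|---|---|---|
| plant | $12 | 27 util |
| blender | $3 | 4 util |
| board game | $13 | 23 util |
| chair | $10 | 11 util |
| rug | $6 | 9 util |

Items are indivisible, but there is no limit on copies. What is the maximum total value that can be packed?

Best value-per-unit is plant at 27/12; filling with it alone gives 2×27 = 54.
Optimal mix: 2×plant + 1×rug → cost 30, value 63.

63 util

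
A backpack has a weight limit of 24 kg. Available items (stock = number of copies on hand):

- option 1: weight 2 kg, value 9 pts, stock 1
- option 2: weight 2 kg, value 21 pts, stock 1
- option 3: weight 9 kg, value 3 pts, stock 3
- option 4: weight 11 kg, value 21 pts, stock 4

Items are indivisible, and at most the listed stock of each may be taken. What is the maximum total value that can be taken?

63 pts

Top feasible selections:
- 1×option 2 + 2×option 4: weight 24, value 63
- 1×option 1 + 1×option 2 + 1×option 3 + 1×option 4: weight 24, value 54
- 1×option 1 + 1×option 2 + 1×option 4: weight 15, value 51
Best: 63 pts.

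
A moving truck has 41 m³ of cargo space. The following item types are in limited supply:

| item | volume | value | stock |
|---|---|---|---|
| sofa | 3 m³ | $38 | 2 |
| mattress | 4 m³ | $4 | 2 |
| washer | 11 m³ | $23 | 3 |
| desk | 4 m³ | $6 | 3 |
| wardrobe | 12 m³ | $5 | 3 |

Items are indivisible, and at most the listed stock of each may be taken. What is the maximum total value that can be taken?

Best selections within volume 41 and stock limits:
- 2×sofa + 3×washer: volume 39, value 145
- 2×sofa + 2×washer + 3×desk: volume 40, value 140
Best: $145.

$145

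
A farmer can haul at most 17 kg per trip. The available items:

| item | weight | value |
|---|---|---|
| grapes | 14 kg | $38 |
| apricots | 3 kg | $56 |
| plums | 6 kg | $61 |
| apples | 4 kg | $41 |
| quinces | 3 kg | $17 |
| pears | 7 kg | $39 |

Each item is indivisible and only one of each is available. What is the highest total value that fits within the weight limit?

Check high-value combinations within 17 kg:
- apricots+plums+apples+quinces: weight 3+6+4+3=16, value 56+61+41+17=175
- apricots+plums+apples: weight 3+6+4=13, value 56+61+41=158
- apricots+plums+pears: weight 3+6+7=16, value 56+61+39=156
- apricots+apples+quinces+pears: weight 3+4+3+7=17, value 56+41+17+39=153
Best: $175.

$175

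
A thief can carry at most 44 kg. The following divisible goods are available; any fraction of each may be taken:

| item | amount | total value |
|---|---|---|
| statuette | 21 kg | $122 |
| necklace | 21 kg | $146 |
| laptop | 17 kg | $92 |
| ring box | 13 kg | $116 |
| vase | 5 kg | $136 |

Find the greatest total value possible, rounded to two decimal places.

427.05

Take in order of value per unit:
- vase (136/5 per unit): all 5 → value 136, running total 136.00
- ring box (116/13 per unit): all 13 → value 116, running total 252.00
- necklace (146/21 per unit): all 21 → value 146, running total 398.00
- statuette (122/21 per unit): 5 of 21 → value 5×122/21 = 29.0476, running total 427.05
Total 427.05.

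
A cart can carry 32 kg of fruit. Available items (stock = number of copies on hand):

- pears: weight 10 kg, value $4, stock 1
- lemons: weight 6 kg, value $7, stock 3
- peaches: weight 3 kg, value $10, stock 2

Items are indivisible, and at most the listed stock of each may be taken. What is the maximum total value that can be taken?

Best selections within weight 32 and stock limits:
- 3×lemons + 2×peaches: weight 24, value 41
- 1×pears + 2×lemons + 2×peaches: weight 28, value 38
- 1×pears + 3×lemons + 1×peaches: weight 31, value 35
- 2×lemons + 2×peaches: weight 18, value 34
Best: $41.

$41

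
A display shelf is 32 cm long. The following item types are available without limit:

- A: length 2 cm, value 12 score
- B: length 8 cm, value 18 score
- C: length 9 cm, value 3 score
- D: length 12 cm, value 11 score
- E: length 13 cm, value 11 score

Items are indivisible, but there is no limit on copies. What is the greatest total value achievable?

192 score

Best value-per-unit is A at 12/2, and filling with it alone uses length 16×2=32. No mix of the others beats 16×12 = 192.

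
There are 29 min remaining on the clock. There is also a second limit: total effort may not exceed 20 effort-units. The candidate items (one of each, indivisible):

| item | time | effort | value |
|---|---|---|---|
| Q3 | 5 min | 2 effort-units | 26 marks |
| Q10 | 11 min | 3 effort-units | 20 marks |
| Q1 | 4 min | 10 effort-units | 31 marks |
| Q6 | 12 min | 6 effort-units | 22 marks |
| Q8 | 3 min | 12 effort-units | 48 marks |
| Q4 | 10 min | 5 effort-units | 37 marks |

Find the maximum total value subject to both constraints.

111 marks

Feasible sets respecting both limits:
- Q3+Q8+Q4: time 18, effort 19, value 111
- Q10+Q8+Q4: time 24, effort 20, value 105
- Q3+Q6+Q8: time 20, effort 20, value 96
- Q3+Q10+Q8: time 19, effort 17, value 94
Best: 111 marks.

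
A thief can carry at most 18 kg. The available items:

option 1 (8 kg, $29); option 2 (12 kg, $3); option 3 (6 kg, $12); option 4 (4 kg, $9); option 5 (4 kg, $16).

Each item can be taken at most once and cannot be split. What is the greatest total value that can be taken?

$57

Check high-value combinations within 18 kg:
- option 1+option 3+option 5: weight 8+6+4=18, value 29+12+16=57
- option 1+option 4+option 5: weight 8+4+4=16, value 29+9+16=54
- option 1+option 3+option 4: weight 8+6+4=18, value 29+12+9=50
Best: $57.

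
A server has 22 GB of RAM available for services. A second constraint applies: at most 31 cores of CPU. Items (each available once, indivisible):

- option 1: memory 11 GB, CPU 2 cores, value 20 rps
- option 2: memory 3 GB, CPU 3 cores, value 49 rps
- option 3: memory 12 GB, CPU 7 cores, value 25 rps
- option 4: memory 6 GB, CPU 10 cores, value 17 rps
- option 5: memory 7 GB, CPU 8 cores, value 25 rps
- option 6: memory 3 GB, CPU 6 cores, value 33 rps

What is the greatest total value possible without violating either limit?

124 rps

Feasible sets respecting both limits:
- option 2+option 4+option 5+option 6: memory 19, CPU 27, value 124
- option 2+option 3+option 6: memory 18, CPU 16, value 107
- option 2+option 5+option 6: memory 13, CPU 17, value 107
- option 1+option 2+option 6: memory 17, CPU 11, value 102
Best: 124 rps.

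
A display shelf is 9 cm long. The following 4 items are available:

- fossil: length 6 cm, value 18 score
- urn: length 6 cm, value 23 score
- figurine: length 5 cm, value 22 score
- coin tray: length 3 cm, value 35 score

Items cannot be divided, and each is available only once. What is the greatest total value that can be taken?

Check high-value combinations within 9 cm:
- urn+coin tray: length 6+3=9, value 23+35=58
- figurine+coin tray: length 5+3=8, value 22+35=57
- fossil+coin tray: length 6+3=9, value 18+35=53
Best: 58 score.

58 score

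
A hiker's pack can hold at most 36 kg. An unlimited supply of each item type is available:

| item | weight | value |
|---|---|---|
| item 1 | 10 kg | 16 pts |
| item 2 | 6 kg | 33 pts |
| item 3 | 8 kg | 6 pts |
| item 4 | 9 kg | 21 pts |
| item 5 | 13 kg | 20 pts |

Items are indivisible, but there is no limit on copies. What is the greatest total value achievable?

198 pts

Best value-per-unit is item 2 at 33/6, and filling with it alone uses weight 6×6=36. No mix of the others beats 6×33 = 198.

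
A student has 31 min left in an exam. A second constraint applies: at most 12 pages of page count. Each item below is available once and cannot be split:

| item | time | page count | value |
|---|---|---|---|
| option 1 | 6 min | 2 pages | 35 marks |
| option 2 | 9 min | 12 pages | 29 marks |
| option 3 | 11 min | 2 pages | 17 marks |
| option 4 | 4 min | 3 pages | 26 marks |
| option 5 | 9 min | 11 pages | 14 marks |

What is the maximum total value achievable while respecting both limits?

78 marks

Feasible sets respecting both limits:
- option 1+option 3+option 4: time 21, page count 7, value 78
- option 1+option 4: time 10, page count 5, value 61
- option 1+option 3: time 17, page count 4, value 52
Best: 78 marks.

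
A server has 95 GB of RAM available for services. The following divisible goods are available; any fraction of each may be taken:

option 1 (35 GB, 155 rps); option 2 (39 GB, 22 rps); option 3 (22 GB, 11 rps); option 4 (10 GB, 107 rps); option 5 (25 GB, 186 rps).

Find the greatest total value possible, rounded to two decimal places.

Take in order of value per unit:
- option 4 (107/10 per unit): all 10 → value 107, running total 107.00
- option 5 (186/25 per unit): all 25 → value 186, running total 293.00
- option 1 (155/35 per unit): all 35 → value 155, running total 448.00
- option 2 (22/39 per unit): 25 of 39 → value 25×22/39 = 14.1026, running total 462.10
Total 462.10.

462.10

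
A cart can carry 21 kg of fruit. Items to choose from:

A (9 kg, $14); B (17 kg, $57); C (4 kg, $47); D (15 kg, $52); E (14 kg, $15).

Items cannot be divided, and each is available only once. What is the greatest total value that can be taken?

$104

Check high-value combinations within 21 kg:
- B+C: weight 17+4=21, value 57+47=104
- C+D: weight 4+15=19, value 47+52=99
- C+E: weight 4+14=18, value 47+15=62
Best: $104.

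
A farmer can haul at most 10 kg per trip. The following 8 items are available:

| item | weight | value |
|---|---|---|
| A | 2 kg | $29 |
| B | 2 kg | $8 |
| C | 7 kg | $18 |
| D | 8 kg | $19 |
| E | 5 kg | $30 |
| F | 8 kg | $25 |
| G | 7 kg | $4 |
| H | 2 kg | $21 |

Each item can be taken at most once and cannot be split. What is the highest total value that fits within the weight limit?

Check high-value combinations within 10 kg:
- A+E+H: weight 2+5+2=9, value 29+30+21=80
- A+B+E: weight 2+2+5=9, value 29+8+30=67
- A+E: weight 2+5=7, value 29+30=59
- B+E+H: weight 2+5+2=9, value 8+30+21=59
Best: $80.

$80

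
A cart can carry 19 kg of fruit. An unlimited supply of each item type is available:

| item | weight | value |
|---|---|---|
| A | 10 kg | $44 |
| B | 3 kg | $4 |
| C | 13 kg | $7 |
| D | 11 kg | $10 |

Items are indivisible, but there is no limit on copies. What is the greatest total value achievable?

Best value-per-unit is A at 44/10; filling with it alone gives 1×44 = 44.
Optimal mix: 1×A + 3×B → weight 19, value 56.

$56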